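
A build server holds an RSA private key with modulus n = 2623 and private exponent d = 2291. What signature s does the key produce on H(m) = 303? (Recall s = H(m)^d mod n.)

1673

(H(m))^2 ≡ 303^2 = 91809 ≡ 4
(H(m))^4 ≡ 4^2 = 16
(H(m))^8 ≡ 16^2 = 256
(H(m))^16 ≡ 256^2 = 65536 ≡ 2584
(H(m))^32 ≡ 2584^2 = 6677056 ≡ 1521
(H(m))^64 ≡ 1521^2 = 2313441 ≡ 2578
(H(m))^128 ≡ 2578^2 = 6646084 ≡ 2025
(H(m))^256 ≡ 2025^2 = 4100625 ≡ 876
(H(m))^512 ≡ 876^2 = 767376 ≡ 1460
(H(m))^1024 ≡ 1460^2 = 2131600 ≡ 1724
(H(m))^2048 ≡ 1724^2 = 2972176 ≡ 317
2291 = 2048 + 128 + 64 + 32 + 16 + 2 + 1, so (H(m))^2291 ≡ 317·2025·2578·1521·2584·4·303 ≡ 1673 (mod 2623)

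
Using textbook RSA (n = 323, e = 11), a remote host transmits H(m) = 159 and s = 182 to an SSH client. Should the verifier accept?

accept

Squares mod 323: s^1≡182, s^2≡178, s^4≡30, s^8≡254
11 = 8 + 2 + 1, so s^11 ≡ 254·178·182 ≡ 159 (mod 323)
Since 159 equals the digest 159, verification succeeds.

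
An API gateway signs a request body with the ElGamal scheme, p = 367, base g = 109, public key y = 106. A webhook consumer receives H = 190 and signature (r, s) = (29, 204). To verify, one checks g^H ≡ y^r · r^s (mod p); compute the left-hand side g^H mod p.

109^190 mod 367 = 56

56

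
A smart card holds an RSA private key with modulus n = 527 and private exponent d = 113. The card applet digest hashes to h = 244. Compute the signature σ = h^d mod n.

91

Squares mod 527: h^1≡244, h^2≡512, h^4≡225, h^8≡33, h^16≡35, h^32≡171, h^64≡256
113 = 64 + 32 + 16 + 1, so h^113 ≡ 256·171·35·244 ≡ 91 (mod 527)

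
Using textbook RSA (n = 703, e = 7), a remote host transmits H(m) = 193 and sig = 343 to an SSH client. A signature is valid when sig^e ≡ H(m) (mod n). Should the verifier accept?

reject

sig^2 ≡ 343^2 = 117649 ≡ 248
sig^4 ≡ 248^2 = 61504 ≡ 343
7 = 4 + 2 + 1, so sig^7 ≡ 343·248·343 ≡ 343 (mod 703)
343 ≠ 193, so verification fails.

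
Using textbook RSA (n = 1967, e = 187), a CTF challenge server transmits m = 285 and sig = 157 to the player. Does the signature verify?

Squares mod 1967: sig^1≡157, sig^2≡1045, sig^4≡340, sig^8≡1514, sig^16≡641, sig^32≡1745, sig^64≡109, sig^128≡79
187 = 128 + 32 + 16 + 8 + 2 + 1, so sig^187 ≡ 79·1745·641·1514·1045·157 ≡ 10 (mod 1967)
10 ≠ 285, so verification fails.

does not verify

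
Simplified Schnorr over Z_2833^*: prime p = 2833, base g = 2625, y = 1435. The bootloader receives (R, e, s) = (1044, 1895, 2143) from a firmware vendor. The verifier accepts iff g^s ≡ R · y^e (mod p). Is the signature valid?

invalid

g^s mod p:
2625^2 = 6890625 ≡ 769
2625^4 ≡ 769^2 = 591361 ≡ 2097
2625^8 ≡ 2097^2 = 4397409 ≡ 593
2625^16 ≡ 593^2 = 351649 ≡ 357
2625^32 ≡ 357^2 = 127449 ≡ 2797
2625^64 ≡ 2797^2 = 7823209 ≡ 1296
2625^128 ≡ 1296^2 = 1679616 ≡ 2480
2625^256 ≡ 2480^2 = 6150400 ≡ 2790
2625^512 ≡ 2790^2 = 7784100 ≡ 1849
2625^1024 ≡ 1849^2 = 3418801 ≡ 2203
2625^2048 ≡ 2203^2 = 4853209 ≡ 280
2143 = 2048 + 64 + 16 + 8 + 4 + 2 + 1, so 2625^2143 ≡ 280·1296·357·593·2097·769·2625 ≡ 916 (mod 2833)
R · y^e mod p:
1435^2 = 2059225 ≡ 2467
1435^4 ≡ 2467^2 = 6086089 ≡ 805
1435^8 ≡ 805^2 = 648025 ≡ 2101
1435^16 ≡ 2101^2 = 4414201 ≡ 387
1435^32 ≡ 387^2 = 149769 ≡ 2453
1435^64 ≡ 2453^2 = 6017209 ≡ 2750
1435^128 ≡ 2750^2 = 7562500 ≡ 1223
1435^256 ≡ 1223^2 = 1495729 ≡ 2738
1435^512 ≡ 2738^2 = 7496644 ≡ 526
1435^1024 ≡ 526^2 = 276676 ≡ 1875
1895 = 1024 + 512 + 256 + 64 + 32 + 4 + 2 + 1, so 1435^1895 ≡ 1875·526·2738·2750·2453·805·2467·1435 ≡ 37 (mod 2833)
1044·37 = 38628 ≡ 1799 (mod 2833)
916 ≠ 1799; the check fails.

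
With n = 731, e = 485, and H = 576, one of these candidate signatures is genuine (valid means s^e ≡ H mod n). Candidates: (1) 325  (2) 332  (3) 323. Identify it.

Candidate 1: Squares mod 731: 325^1≡325, 325^2≡361, 325^4≡203, 325^8≡273, 325^16≡698, 325^32≡358, 325^64≡239, 325^128≡103, 325^256≡375; 485 = 256 + 128 + 64 + 32 + 4 + 1, so 325^485 ≡ 375·103·239·358·203·325 ≡ 576 (mod 731)
  → matches H = 576
Candidate 2: Squares mod 731: 332^1≡332, 332^2≡574, 332^4≡526, 332^8≡358, 332^16≡239, 332^32≡103, 332^64≡375, 332^128≡273, 332^256≡698; 485 = 256 + 128 + 64 + 32 + 4 + 1, so 332^485 ≡ 698·273·375·103·526·332 ≡ 144 (mod 731)
Candidate 3: Squares mod 731: 323^1≡323, 323^2≡527, 323^4≡680, 323^8≡408, 323^16≡527, 323^32≡680, 323^64≡408, 323^128≡527, 323^256≡680; 485 = 256 + 128 + 64 + 32 + 4 + 1, so 323^485 ≡ 680·527·408·680·680·323 ≡ 204 (mod 731)

1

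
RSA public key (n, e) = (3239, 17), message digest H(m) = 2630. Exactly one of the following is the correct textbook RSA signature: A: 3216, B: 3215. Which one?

B

Candidate A: 3216^2 = 10342656 ≡ 529; 3216^4 ≡ 529^2 = 279841 ≡ 1287; 3216^8 ≡ 1287^2 = 1656369 ≡ 1240; 3216^16 ≡ 1240^2 = 1537600 ≡ 2314; 17 = 16 + 1, so 3216^17 ≡ 2314·3216 ≡ 1841 (mod 3239)
Candidate B: 3215^2 = 10336225 ≡ 576; 3215^4 ≡ 576^2 = 331776 ≡ 1398; 3215^8 ≡ 1398^2 = 1954404 ≡ 1287; 3215^16 ≡ 1287^2 = 1656369 ≡ 1240; 17 = 16 + 1, so 3215^17 ≡ 1240·3215 ≡ 2630 (mod 3239)
  → matches H(m) = 2630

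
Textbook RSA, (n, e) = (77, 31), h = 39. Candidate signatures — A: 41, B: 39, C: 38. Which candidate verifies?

Candidate A: Squares mod 77: 41^1≡41, 41^2≡64, 41^4≡15, 41^8≡71, 41^16≡36; 31 = 16 + 8 + 4 + 2 + 1, so 41^31 ≡ 36·71·15·64·41 ≡ 41 (mod 77)
Candidate B: Squares mod 77: 39^1≡39, 39^2≡58, 39^4≡53, 39^8≡37, 39^16≡60; 31 = 16 + 8 + 4 + 2 + 1, so 39^31 ≡ 60·37·53·58·39 ≡ 39 (mod 77)
  → matches h = 39
Candidate C: Squares mod 77: 38^1≡38, 38^2≡58, 38^4≡53, 38^8≡37, 38^16≡60; 31 = 16 + 8 + 4 + 2 + 1, so 38^31 ≡ 60·37·53·58·38 ≡ 38 (mod 77)

B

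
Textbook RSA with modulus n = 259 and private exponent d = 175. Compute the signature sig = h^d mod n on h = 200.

h^2 ≡ 200^2 = 40000 ≡ 114
h^4 ≡ 114^2 = 12996 ≡ 46
h^8 ≡ 46^2 = 2116 ≡ 44
h^16 ≡ 44^2 = 1936 ≡ 123
h^32 ≡ 123^2 = 15129 ≡ 107
h^64 ≡ 107^2 = 11449 ≡ 53
h^128 ≡ 53^2 = 2809 ≡ 219
175 = 128 + 32 + 8 + 4 + 2 + 1, so h^175 ≡ 219·107·44·46·114·200 ≡ 165 (mod 259)

165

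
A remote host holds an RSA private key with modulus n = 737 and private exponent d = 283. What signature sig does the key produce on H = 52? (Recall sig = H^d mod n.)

H^2 ≡ 52^2 = 2704 ≡ 493
H^4 ≡ 493^2 = 243049 ≡ 576
H^8 ≡ 576^2 = 331776 ≡ 126
H^16 ≡ 126^2 = 15876 ≡ 399
H^32 ≡ 399^2 = 159201 ≡ 9
H^64 ≡ 9^2 = 81
H^128 ≡ 81^2 = 6561 ≡ 665
H^256 ≡ 665^2 = 442225 ≡ 25
283 = 256 + 16 + 8 + 2 + 1, so H^283 ≡ 25·399·126·493·52 ≡ 611 (mod 737)

611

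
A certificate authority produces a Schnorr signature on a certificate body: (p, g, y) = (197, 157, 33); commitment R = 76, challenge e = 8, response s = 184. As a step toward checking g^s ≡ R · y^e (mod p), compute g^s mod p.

53

157^2 = 24649 ≡ 24
157^4 ≡ 24^2 = 576 ≡ 182
157^8 ≡ 182^2 = 33124 ≡ 28
157^16 ≡ 28^2 = 784 ≡ 193
157^32 ≡ 193^2 = 37249 ≡ 16
157^64 ≡ 16^2 = 256 ≡ 59
157^128 ≡ 59^2 = 3481 ≡ 132
184 = 128 + 32 + 16 + 8, so 157^184 ≡ 132·16·193·28 ≡ 53 (mod 197)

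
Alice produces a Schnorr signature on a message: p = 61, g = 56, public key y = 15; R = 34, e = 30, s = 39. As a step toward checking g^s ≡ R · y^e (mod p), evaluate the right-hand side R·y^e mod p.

Squares mod 61: 15^1≡15, 15^2≡42, 15^4≡56, 15^8≡25, 15^16≡15
30 = 16 + 8 + 4 + 2, so 15^30 ≡ 15·25·56·42 ≡ 1 (mod 61)
R · y^e ≡ 34·1 = 34 ≡ 34 (mod 61)

34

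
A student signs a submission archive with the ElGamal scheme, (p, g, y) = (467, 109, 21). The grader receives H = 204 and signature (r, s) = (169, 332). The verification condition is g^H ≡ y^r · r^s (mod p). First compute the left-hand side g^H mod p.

272

109^2 = 11881 ≡ 206
109^4 ≡ 206^2 = 42436 ≡ 406
109^8 ≡ 406^2 = 164836 ≡ 452
109^16 ≡ 452^2 = 204304 ≡ 225
109^32 ≡ 225^2 = 50625 ≡ 189
109^64 ≡ 189^2 = 35721 ≡ 229
109^128 ≡ 229^2 = 52441 ≡ 137
204 = 128 + 64 + 8 + 4, so 109^204 ≡ 137·229·452·406 ≡ 272 (mod 467)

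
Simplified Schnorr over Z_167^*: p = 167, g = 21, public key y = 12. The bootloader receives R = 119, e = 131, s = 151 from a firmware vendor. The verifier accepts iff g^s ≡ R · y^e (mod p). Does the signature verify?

does not verify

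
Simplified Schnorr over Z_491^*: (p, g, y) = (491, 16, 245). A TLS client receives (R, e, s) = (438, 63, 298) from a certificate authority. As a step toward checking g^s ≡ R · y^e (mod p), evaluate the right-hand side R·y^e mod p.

469

245^2 = 60025 ≡ 123
245^4 ≡ 123^2 = 15129 ≡ 399
245^8 ≡ 399^2 = 159201 ≡ 117
245^16 ≡ 117^2 = 13689 ≡ 432
245^32 ≡ 432^2 = 186624 ≡ 44
63 = 32 + 16 + 8 + 4 + 2 + 1, so 245^63 ≡ 44·432·117·399·123·245 ≡ 56 (mod 491)
R · y^e ≡ 438·56 = 24528 ≡ 469 (mod 491)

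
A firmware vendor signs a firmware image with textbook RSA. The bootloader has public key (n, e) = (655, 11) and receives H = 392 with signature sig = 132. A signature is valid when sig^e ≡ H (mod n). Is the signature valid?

invalid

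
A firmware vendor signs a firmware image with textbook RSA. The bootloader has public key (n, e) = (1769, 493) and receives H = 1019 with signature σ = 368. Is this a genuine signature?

Squares mod 1769: σ^1≡368, σ^2≡980, σ^4≡1602, σ^8≡1354, σ^16≡632, σ^32≡1399, σ^64≡687, σ^128≡1415, σ^256≡1486
493 = 256 + 128 + 64 + 32 + 8 + 4 + 1, so σ^493 ≡ 1486·1415·687·1399·1354·1602·368 ≡ 750 (mod 1769)
The recovered value 750 does not match the digest 1019.

forged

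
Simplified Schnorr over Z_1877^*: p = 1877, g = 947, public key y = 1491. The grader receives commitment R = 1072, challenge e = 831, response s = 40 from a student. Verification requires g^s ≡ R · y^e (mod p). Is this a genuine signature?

forged

g^s mod p:
947^2 = 896809 ≡ 1480
947^4 ≡ 1480^2 = 2190400 ≡ 1818
947^8 ≡ 1818^2 = 3305124 ≡ 1604
947^16 ≡ 1604^2 = 2572816 ≡ 1326
947^32 ≡ 1326^2 = 1758276 ≡ 1404
40 = 32 + 8, so 947^40 ≡ 1404·1604 ≡ 1493 (mod 1877)
R · y^e mod p:
1491^2 = 2223081 ≡ 713
1491^4 ≡ 713^2 = 508369 ≡ 1579
1491^8 ≡ 1579^2 = 2493241 ≡ 585
1491^16 ≡ 585^2 = 342225 ≡ 611
1491^32 ≡ 611^2 = 373321 ≡ 1675
1491^64 ≡ 1675^2 = 2805625 ≡ 1387
1491^128 ≡ 1387^2 = 1923769 ≡ 1721
1491^256 ≡ 1721^2 = 2961841 ≡ 1812
1491^512 ≡ 1812^2 = 3283344 ≡ 471
831 = 512 + 256 + 32 + 16 + 8 + 4 + 2 + 1, so 1491^831 ≡ 471·1812·1675·611·585·1579·713·1491 ≡ 1205 (mod 1877)
1072·1205 = 1291760 ≡ 384 (mod 1877)
1493 ≠ 384; the check fails.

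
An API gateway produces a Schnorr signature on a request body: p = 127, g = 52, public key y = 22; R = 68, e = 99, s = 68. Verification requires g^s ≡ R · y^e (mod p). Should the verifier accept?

g^s mod p:
52^2 = 2704 ≡ 37
52^4 ≡ 37^2 = 1369 ≡ 99
52^8 ≡ 99^2 = 9801 ≡ 22
52^16 ≡ 22^2 = 484 ≡ 103
52^32 ≡ 103^2 = 10609 ≡ 68
52^64 ≡ 68^2 = 4624 ≡ 52
68 = 64 + 4, so 52^68 ≡ 52·99 ≡ 68 (mod 127)
R · y^e mod p:
22^2 = 484 ≡ 103
22^4 ≡ 103^2 = 10609 ≡ 68
22^8 ≡ 68^2 = 4624 ≡ 52
22^16 ≡ 52^2 = 2704 ≡ 37
22^32 ≡ 37^2 = 1369 ≡ 99
22^64 ≡ 99^2 = 9801 ≡ 22
99 = 64 + 32 + 2 + 1, so 22^99 ≡ 22·99·103·22 ≡ 1 (mod 127)
68·1 = 68 ≡ 68 (mod 127)
68 ≡ 68 (mod 127); signature holds.

accept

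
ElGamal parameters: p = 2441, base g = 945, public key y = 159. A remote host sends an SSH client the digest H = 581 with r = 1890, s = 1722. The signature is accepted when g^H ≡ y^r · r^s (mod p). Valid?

no

Left side g^H mod p:
Squares mod 2441: 945^1≡945, 945^2≡2060, 945^4≡1142, 945^8≡670, 945^16≡2197, 945^32≡952, 945^64≡693, 945^128≡1813, 945^256≡1383, 945^512≡1386
581 = 512 + 64 + 4 + 1, so 945^581 ≡ 1386·693·1142·945 ≡ 250 (mod 2441)
Right side y^r · r^s mod p:
Squares mod 2441: 159^1≡159, 159^2≡871, 159^4≡1931, 159^8≡1354, 159^16≡125, 159^32≡979, 159^64≡1569, 159^128≡1233, 159^256≡1987, 159^512≡1072, 159^1024≡1914
1890 = 1024 + 512 + 256 + 64 + 32 + 2, so 159^1890 ≡ 1914·1072·1987·1569·979·871 ≡ 40 (mod 2441)
Squares mod 2441: 1890^1≡1890, 1890^2≡917, 1890^4≡1185, 1890^8≡650, 1890^16≡207, 1890^32≡1352, 1890^64≡2036, 1890^128≡478, 1890^256≡1471, 1890^512≡1115, 1890^1024≡756
1722 = 1024 + 512 + 128 + 32 + 16 + 8 + 2, so 1890^1722 ≡ 756·1115·478·1352·207·650·917 ≡ 1223 (mod 2441)
40·1223 = 48920 ≡ 100 (mod 2441)
250 ≠ 100, so verification fails.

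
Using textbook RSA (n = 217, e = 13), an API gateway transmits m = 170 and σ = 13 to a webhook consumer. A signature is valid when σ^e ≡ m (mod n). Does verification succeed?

σ^2 ≡ 13^2 = 169
σ^4 ≡ 169^2 = 28561 ≡ 134
σ^8 ≡ 134^2 = 17956 ≡ 162
13 = 8 + 4 + 1, so σ^13 ≡ 162·134·13 ≡ 104 (mod 217)
104 ≠ 170, so verification fails.

fails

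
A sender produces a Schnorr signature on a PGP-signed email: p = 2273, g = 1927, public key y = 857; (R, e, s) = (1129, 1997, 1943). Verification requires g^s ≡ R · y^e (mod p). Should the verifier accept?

reject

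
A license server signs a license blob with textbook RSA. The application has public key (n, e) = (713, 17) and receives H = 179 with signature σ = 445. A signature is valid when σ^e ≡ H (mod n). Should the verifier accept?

reject

σ^17 mod 713 = 220
220 ≠ 179, so verification fails.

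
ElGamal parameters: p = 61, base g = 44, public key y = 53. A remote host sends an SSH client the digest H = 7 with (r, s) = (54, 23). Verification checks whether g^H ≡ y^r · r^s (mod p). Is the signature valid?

Left side g^H mod p:
44^2 = 1936 ≡ 45
44^4 ≡ 45^2 = 2025 ≡ 12
7 = 4 + 2 + 1, so 44^7 ≡ 12·45·44 ≡ 31 (mod 61)
Right side y^r · r^s mod p:
53^2 = 2809 ≡ 3
53^4 ≡ 3^2 = 9
53^8 ≡ 9^2 = 81 ≡ 20
53^16 ≡ 20^2 = 400 ≡ 34
53^32 ≡ 34^2 = 1156 ≡ 58
54 = 32 + 16 + 4 + 2, so 53^54 ≡ 58·34·9·3 ≡ 52 (mod 61)
54^2 = 2916 ≡ 49
54^4 ≡ 49^2 = 2401 ≡ 22
54^8 ≡ 22^2 = 484 ≡ 57
54^16 ≡ 57^2 = 3249 ≡ 16
23 = 16 + 4 + 2 + 1, so 54^23 ≡ 16·22·49·54 ≡ 44 (mod 61)
52·44 = 2288 ≡ 31 (mod 61)
31 ≡ 31 (mod 61), so the signature is genuine.

valid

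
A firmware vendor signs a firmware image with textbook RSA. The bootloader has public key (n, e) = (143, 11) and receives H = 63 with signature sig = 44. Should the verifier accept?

sig^2 ≡ 44^2 = 1936 ≡ 77
sig^4 ≡ 77^2 = 5929 ≡ 66
sig^8 ≡ 66^2 = 4356 ≡ 66
11 = 8 + 2 + 1, so sig^11 ≡ 66·77·44 ≡ 99 (mod 143)
sig^11 mod 143 = 99, but H = 63.

reject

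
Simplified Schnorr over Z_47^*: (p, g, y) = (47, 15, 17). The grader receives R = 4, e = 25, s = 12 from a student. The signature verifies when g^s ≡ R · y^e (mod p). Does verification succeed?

g^s mod p:
15^2 = 225 ≡ 37
15^4 ≡ 37^2 = 1369 ≡ 6
15^8 ≡ 6^2 = 36
12 = 8 + 4, so 15^12 ≡ 36·6 ≡ 28 (mod 47)
R · y^e mod p:
17^2 = 289 ≡ 7
17^4 ≡ 7^2 = 49 ≡ 2
17^8 ≡ 2^2 = 4
17^16 ≡ 4^2 = 16
25 = 16 + 8 + 1, so 17^25 ≡ 16·4·17 ≡ 7 (mod 47)
4·7 = 28 ≡ 28 (mod 47)
28 ≡ 28 (mod 47); signature holds.

passes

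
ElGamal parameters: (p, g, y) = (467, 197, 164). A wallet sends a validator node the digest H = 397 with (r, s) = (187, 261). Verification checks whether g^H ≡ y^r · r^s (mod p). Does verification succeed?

fails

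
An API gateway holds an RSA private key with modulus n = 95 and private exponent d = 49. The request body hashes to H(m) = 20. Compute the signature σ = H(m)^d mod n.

20

(H(m))^2 ≡ 20^2 = 400 ≡ 20
(H(m))^4 ≡ 20^2 = 400 ≡ 20
(H(m))^8 ≡ 20^2 = 400 ≡ 20
(H(m))^16 ≡ 20^2 = 400 ≡ 20
(H(m))^32 ≡ 20^2 = 400 ≡ 20
49 = 32 + 16 + 1, so (H(m))^49 ≡ 20·20·20 ≡ 20 (mod 95)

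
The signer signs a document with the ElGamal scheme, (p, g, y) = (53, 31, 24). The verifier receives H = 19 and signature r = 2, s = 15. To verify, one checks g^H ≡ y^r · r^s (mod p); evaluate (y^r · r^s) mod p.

8

24^2 = 576 ≡ 46
2^2 = 4
2^4 ≡ 4^2 = 16
2^8 ≡ 16^2 = 256 ≡ 44
15 = 8 + 4 + 2 + 1, so 2^15 ≡ 44·16·4·2 ≡ 14 (mod 53)
y^r · r^s ≡ 46·14 = 644 ≡ 8 (mod 53)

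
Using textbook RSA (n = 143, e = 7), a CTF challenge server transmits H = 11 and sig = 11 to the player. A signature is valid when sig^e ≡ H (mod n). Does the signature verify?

sig^2 ≡ 11^2 = 121
sig^4 ≡ 121^2 = 14641 ≡ 55
7 = 4 + 2 + 1, so sig^7 ≡ 55·121·11 ≡ 132 (mod 143)
The recovered value 132 does not match the digest 11.

does not verify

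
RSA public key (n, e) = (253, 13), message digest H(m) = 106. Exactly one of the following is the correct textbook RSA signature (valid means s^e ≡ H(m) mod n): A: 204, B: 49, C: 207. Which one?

A

Candidate A: Squares mod 253: 204^1≡204, 204^2≡124, 204^4≡196, 204^8≡213; 13 = 8 + 4 + 1, so 204^13 ≡ 213·196·204 ≡ 106 (mod 253)
  → matches H(m) = 106
Candidate B: Squares mod 253: 49^1≡49, 49^2≡124, 49^4≡196, 49^8≡213; 13 = 8 + 4 + 1, so 49^13 ≡ 213·196·49 ≡ 147 (mod 253)
Candidate C: Squares mod 253: 207^1≡207, 207^2≡92, 207^4≡115, 207^8≡69; 13 = 8 + 4 + 1, so 207^13 ≡ 69·115·207 ≡ 69 (mod 253)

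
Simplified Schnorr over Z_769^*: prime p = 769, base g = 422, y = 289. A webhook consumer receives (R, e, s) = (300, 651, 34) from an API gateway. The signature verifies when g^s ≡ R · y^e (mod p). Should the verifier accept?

g^s mod p:
422^34 mod 769 = 675
R · y^e mod p:
289^651 mod 769 = 579
300·579 = 173700 ≡ 675 (mod 769)
675 ≡ 675 (mod 769); signature holds.

accept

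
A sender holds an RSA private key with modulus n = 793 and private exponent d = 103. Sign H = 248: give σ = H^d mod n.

690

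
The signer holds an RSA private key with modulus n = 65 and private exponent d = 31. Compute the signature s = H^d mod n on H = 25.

25

H^2 ≡ 25^2 = 625 ≡ 40
H^4 ≡ 40^2 = 1600 ≡ 40
H^8 ≡ 40^2 = 1600 ≡ 40
H^16 ≡ 40^2 = 1600 ≡ 40
31 = 16 + 8 + 4 + 2 + 1, so H^31 ≡ 40·40·40·40·25 ≡ 25 (mod 65)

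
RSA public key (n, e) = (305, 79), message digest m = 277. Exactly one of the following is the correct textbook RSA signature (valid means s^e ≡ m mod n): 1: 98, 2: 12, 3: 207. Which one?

1

Candidate 1: 98^79 mod 305 = 277
  → matches m = 277
Candidate 2: 12^79 mod 305 = 118
Candidate 3: 207^79 mod 305 = 28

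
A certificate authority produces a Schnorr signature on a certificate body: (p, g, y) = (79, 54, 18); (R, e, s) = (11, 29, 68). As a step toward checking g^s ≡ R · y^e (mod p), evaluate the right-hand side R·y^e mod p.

Squares mod 79: 18^1≡18, 18^2≡8, 18^4≡64, 18^8≡67, 18^16≡65
29 = 16 + 8 + 4 + 1, so 18^29 ≡ 65·67·64·18 ≡ 65 (mod 79)
R · y^e ≡ 11·65 = 715 ≡ 4 (mod 79)

4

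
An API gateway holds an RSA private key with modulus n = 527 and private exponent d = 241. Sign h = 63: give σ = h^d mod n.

63

Squares mod 527: h^1≡63, h^2≡280, h^4≡404, h^8≡373, h^16≡1, h^32≡1, h^64≡1, h^128≡1
241 = 128 + 64 + 32 + 16 + 1, so h^241 ≡ 1·1·1·1·63 ≡ 63 (mod 527)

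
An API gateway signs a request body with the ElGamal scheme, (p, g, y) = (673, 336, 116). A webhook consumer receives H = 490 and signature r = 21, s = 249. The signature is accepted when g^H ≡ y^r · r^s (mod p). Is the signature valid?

invalid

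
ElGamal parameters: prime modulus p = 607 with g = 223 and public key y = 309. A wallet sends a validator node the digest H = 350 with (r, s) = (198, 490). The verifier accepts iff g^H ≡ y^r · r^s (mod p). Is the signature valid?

invalid

Left side g^H mod p:
Squares mod 607: 223^1≡223, 223^2≡562, 223^4≡204, 223^8≡340, 223^16≡270, 223^32≡60, 223^64≡565, 223^128≡550, 223^256≡214
350 = 256 + 64 + 16 + 8 + 4 + 2, so 223^350 ≡ 214·565·270·340·204·562 ≡ 451 (mod 607)
Right side y^r · r^s mod p:
Squares mod 607: 309^1≡309, 309^2≡182, 309^4≡346, 309^8≡137, 309^16≡559, 309^32≡483, 309^64≡201, 309^128≡339
198 = 128 + 64 + 4 + 2, so 309^198 ≡ 339·201·346·182 ≡ 100 (mod 607)
Squares mod 607: 198^1≡198, 198^2≡356, 198^4≡480, 198^8≡347, 198^16≡223, 198^32≡562, 198^64≡204, 198^128≡340, 198^256≡270
490 = 256 + 128 + 64 + 32 + 8 + 2, so 198^490 ≡ 270·340·204·562·347·356 ≡ 597 (mod 607)
100·597 = 59700 ≡ 214 (mod 607)
451 ≠ 214, so verification fails.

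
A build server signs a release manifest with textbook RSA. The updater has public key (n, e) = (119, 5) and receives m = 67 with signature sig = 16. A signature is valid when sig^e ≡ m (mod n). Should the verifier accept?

sig^2 ≡ 16^2 = 256 ≡ 18
sig^4 ≡ 18^2 = 324 ≡ 86
5 = 4 + 1, so sig^5 ≡ 86·16 ≡ 67 (mod 119)
67 = m, so the signature checks out.

accept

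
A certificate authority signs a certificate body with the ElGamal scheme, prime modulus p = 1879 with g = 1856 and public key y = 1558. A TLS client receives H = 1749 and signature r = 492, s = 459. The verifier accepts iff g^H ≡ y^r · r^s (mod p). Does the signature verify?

Left side g^H mod p:
1856^1749 mod 1879 = 1250
Right side y^r · r^s mod p:
1558^492 mod 1879 = 806
492^459 mod 1879 = 1750
806·1750 = 1410500 ≡ 1250 (mod 1879)
1250 ≡ 1250 (mod 1879), so the signature is genuine.

verifies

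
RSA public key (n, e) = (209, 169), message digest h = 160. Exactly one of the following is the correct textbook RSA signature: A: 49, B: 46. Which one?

B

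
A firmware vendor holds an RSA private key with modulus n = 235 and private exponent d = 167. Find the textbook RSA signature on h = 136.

h^2 ≡ 136^2 = 18496 ≡ 166
h^4 ≡ 166^2 = 27556 ≡ 61
h^8 ≡ 61^2 = 3721 ≡ 196
h^16 ≡ 196^2 = 38416 ≡ 111
h^32 ≡ 111^2 = 12321 ≡ 101
h^64 ≡ 101^2 = 10201 ≡ 96
h^128 ≡ 96^2 = 9216 ≡ 51
167 = 128 + 32 + 4 + 2 + 1, so h^167 ≡ 51·101·61·166·136 ≡ 21 (mod 235)

21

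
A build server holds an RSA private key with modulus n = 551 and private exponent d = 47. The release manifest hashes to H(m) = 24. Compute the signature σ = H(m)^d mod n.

500

Squares mod 551: (H(m))^1≡24, (H(m))^2≡25, (H(m))^4≡74, (H(m))^8≡517, (H(m))^16≡54, (H(m))^32≡161
47 = 32 + 8 + 4 + 2 + 1, so (H(m))^47 ≡ 161·517·74·25·24 ≡ 500 (mod 551)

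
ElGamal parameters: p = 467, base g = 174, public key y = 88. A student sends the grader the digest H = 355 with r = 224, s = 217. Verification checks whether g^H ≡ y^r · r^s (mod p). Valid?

Left side g^H mod p:
174^2 = 30276 ≡ 388
174^4 ≡ 388^2 = 150544 ≡ 170
174^8 ≡ 170^2 = 28900 ≡ 413
174^16 ≡ 413^2 = 170569 ≡ 114
174^32 ≡ 114^2 = 12996 ≡ 387
174^64 ≡ 387^2 = 149769 ≡ 329
174^128 ≡ 329^2 = 108241 ≡ 364
174^256 ≡ 364^2 = 132496 ≡ 335
355 = 256 + 64 + 32 + 2 + 1, so 174^355 ≡ 335·329·387·388·174 ≡ 152 (mod 467)
Right side y^r · r^s mod p:
88^2 = 7744 ≡ 272
88^4 ≡ 272^2 = 73984 ≡ 198
88^8 ≡ 198^2 = 39204 ≡ 443
88^16 ≡ 443^2 = 196249 ≡ 109
88^32 ≡ 109^2 = 11881 ≡ 206
88^64 ≡ 206^2 = 42436 ≡ 406
88^128 ≡ 406^2 = 164836 ≡ 452
224 = 128 + 64 + 32, so 88^224 ≡ 452·406·206 ≡ 289 (mod 467)
224^2 = 50176 ≡ 207
224^4 ≡ 207^2 = 42849 ≡ 352
224^8 ≡ 352^2 = 123904 ≡ 149
224^16 ≡ 149^2 = 22201 ≡ 252
224^32 ≡ 252^2 = 63504 ≡ 459
224^64 ≡ 459^2 = 210681 ≡ 64
224^128 ≡ 64^2 = 4096 ≡ 360
217 = 128 + 64 + 16 + 8 + 1, so 224^217 ≡ 360·64·252·149·224 ≡ 265 (mod 467)
289·265 = 76585 ≡ 464 (mod 467)
152 ≠ 464, so verification fails.

no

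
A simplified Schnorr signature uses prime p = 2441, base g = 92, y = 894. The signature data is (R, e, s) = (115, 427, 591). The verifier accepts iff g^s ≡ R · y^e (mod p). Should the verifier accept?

accept

g^s mod p:
92^2 = 8464 ≡ 1141
92^4 ≡ 1141^2 = 1301881 ≡ 828
92^8 ≡ 828^2 = 685584 ≡ 2104
92^16 ≡ 2104^2 = 4426816 ≡ 1283
92^32 ≡ 1283^2 = 1646089 ≡ 855
92^64 ≡ 855^2 = 731025 ≡ 1166
92^128 ≡ 1166^2 = 1359556 ≡ 2360
92^256 ≡ 2360^2 = 5569600 ≡ 1679
92^512 ≡ 1679^2 = 2819041 ≡ 2127
591 = 512 + 64 + 8 + 4 + 2 + 1, so 92^591 ≡ 2127·1166·2104·828·1141·92 ≡ 2326 (mod 2441)
R · y^e mod p:
894^2 = 799236 ≡ 1029
894^4 ≡ 1029^2 = 1058841 ≡ 1888
894^8 ≡ 1888^2 = 3564544 ≡ 684
894^16 ≡ 684^2 = 467856 ≡ 1625
894^32 ≡ 1625^2 = 2640625 ≡ 1904
894^64 ≡ 1904^2 = 3625216 ≡ 331
894^128 ≡ 331^2 = 109561 ≡ 2157
894^256 ≡ 2157^2 = 4652649 ≡ 103
427 = 256 + 128 + 32 + 8 + 2 + 1, so 894^427 ≡ 103·2157·1904·684·1029·894 ≡ 2440 (mod 2441)
115·2440 = 280600 ≡ 2326 (mod 2441)
2326 ≡ 2326 (mod 2441); signature holds.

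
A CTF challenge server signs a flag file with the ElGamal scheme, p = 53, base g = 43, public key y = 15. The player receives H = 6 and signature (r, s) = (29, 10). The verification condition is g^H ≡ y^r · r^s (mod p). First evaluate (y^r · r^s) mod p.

49

15^2 = 225 ≡ 13
15^4 ≡ 13^2 = 169 ≡ 10
15^8 ≡ 10^2 = 100 ≡ 47
15^16 ≡ 47^2 = 2209 ≡ 36
29 = 16 + 8 + 4 + 1, so 15^29 ≡ 36·47·10·15 ≡ 36 (mod 53)
29^2 = 841 ≡ 46
29^4 ≡ 46^2 = 2116 ≡ 49
29^8 ≡ 49^2 = 2401 ≡ 16
10 = 8 + 2, so 29^10 ≡ 16·46 ≡ 47 (mod 53)
y^r · r^s ≡ 36·47 = 1692 ≡ 49 (mod 53)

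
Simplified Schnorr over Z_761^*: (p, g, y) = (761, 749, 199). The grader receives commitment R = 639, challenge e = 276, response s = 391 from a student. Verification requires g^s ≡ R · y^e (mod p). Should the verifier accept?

reject

g^s mod p:
749^391 mod 761 = 417
R · y^e mod p:
199^276 mod 761 = 596
639·596 = 380844 ≡ 344 (mod 761)
417 ≠ 344; the check fails.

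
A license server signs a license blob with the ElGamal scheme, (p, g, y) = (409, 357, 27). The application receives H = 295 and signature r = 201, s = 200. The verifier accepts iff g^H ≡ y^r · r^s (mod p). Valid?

no

Left side g^H mod p:
357^2 = 127449 ≡ 250
357^4 ≡ 250^2 = 62500 ≡ 332
357^8 ≡ 332^2 = 110224 ≡ 203
357^16 ≡ 203^2 = 41209 ≡ 309
357^32 ≡ 309^2 = 95481 ≡ 184
357^64 ≡ 184^2 = 33856 ≡ 318
357^128 ≡ 318^2 = 101124 ≡ 101
357^256 ≡ 101^2 = 10201 ≡ 385
295 = 256 + 32 + 4 + 2 + 1, so 357^295 ≡ 385·184·332·250·357 ≡ 376 (mod 409)
Right side y^r · r^s mod p:
27^2 = 729 ≡ 320
27^4 ≡ 320^2 = 102400 ≡ 150
27^8 ≡ 150^2 = 22500 ≡ 5
27^16 ≡ 5^2 = 25
27^32 ≡ 25^2 = 625 ≡ 216
27^64 ≡ 216^2 = 46656 ≡ 30
27^128 ≡ 30^2 = 900 ≡ 82
201 = 128 + 64 + 8 + 1, so 27^201 ≡ 82·30·5·27 ≡ 401 (mod 409)
201^2 = 40401 ≡ 319
201^4 ≡ 319^2 = 101761 ≡ 329
201^8 ≡ 329^2 = 108241 ≡ 265
201^16 ≡ 265^2 = 70225 ≡ 286
201^32 ≡ 286^2 = 81796 ≡ 405
201^64 ≡ 405^2 = 164025 ≡ 16
201^128 ≡ 16^2 = 256
200 = 128 + 64 + 8, so 201^200 ≡ 256·16·265 ≡ 363 (mod 409)
401·363 = 145563 ≡ 368 (mod 409)
376 ≠ 368, so verification fails.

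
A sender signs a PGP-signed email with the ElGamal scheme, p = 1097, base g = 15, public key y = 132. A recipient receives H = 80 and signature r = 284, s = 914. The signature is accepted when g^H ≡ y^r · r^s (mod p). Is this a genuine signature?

forged

Left side g^H mod p:
Squares mod 1097: 15^1≡15, 15^2≡225, 15^4≡163, 15^8≡241, 15^16≡1037, 15^32≡309, 15^64≡42
80 = 64 + 16, so 15^80 ≡ 42·1037 ≡ 771 (mod 1097)
Right side y^r · r^s mod p:
Squares mod 1097: 132^1≡132, 132^2≡969, 132^4≡1026, 132^8≡653, 132^16≡773, 132^32≡761, 132^64≡1002, 132^128≡249, 132^256≡569
284 = 256 + 16 + 8 + 4, so 132^284 ≡ 569·773·653·1026 ≡ 885 (mod 1097)
Squares mod 1097: 284^1≡284, 284^2≡575, 284^4≡428, 284^8≡1082, 284^16≡225, 284^32≡163, 284^64≡241, 284^128≡1037, 284^256≡309, 284^512≡42
914 = 512 + 256 + 128 + 16 + 2, so 284^914 ≡ 42·309·1037·225·575 ≡ 771 (mod 1097)
885·771 = 682335 ≡ 1 (mod 1097)
771 ≠ 1, so verification fails.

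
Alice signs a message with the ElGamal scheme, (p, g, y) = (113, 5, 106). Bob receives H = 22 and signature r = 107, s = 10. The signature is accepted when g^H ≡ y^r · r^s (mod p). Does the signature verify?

verifies

Left side g^H mod p:
Squares mod 113: 5^1≡5, 5^2≡25, 5^4≡60, 5^8≡97, 5^16≡30
22 = 16 + 4 + 2, so 5^22 ≡ 30·60·25 ≡ 26 (mod 113)
Right side y^r · r^s mod p:
Squares mod 113: 106^1≡106, 106^2≡49, 106^4≡28, 106^8≡106, 106^16≡49, 106^32≡28, 106^64≡106
107 = 64 + 32 + 8 + 2 + 1, so 106^107 ≡ 106·28·106·49·106 ≡ 49 (mod 113)
Squares mod 113: 107^1≡107, 107^2≡36, 107^4≡53, 107^8≡97
10 = 8 + 2, so 107^10 ≡ 97·36 ≡ 102 (mod 113)
49·102 = 4998 ≡ 26 (mod 113)
26 ≡ 26 (mod 113), so the signature is genuine.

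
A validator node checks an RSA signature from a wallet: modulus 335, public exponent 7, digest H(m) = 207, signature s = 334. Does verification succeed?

s^7 mod 335 = 334
s^7 mod 335 = 334, but H(m) = 207.

fails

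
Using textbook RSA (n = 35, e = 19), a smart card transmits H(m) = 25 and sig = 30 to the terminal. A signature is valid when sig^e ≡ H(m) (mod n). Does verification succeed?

sig^2 ≡ 30^2 = 900 ≡ 25
sig^4 ≡ 25^2 = 625 ≡ 30
sig^8 ≡ 30^2 = 900 ≡ 25
sig^16 ≡ 25^2 = 625 ≡ 30
19 = 16 + 2 + 1, so sig^19 ≡ 30·25·30 ≡ 30 (mod 35)
30 ≠ 25, so verification fails.

fails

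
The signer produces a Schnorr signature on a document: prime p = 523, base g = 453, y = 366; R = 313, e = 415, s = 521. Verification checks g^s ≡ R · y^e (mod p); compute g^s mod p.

127

453^2 = 205209 ≡ 193
453^4 ≡ 193^2 = 37249 ≡ 116
453^8 ≡ 116^2 = 13456 ≡ 381
453^16 ≡ 381^2 = 145161 ≡ 290
453^32 ≡ 290^2 = 84100 ≡ 420
453^64 ≡ 420^2 = 176400 ≡ 149
453^128 ≡ 149^2 = 22201 ≡ 235
453^256 ≡ 235^2 = 55225 ≡ 310
453^512 ≡ 310^2 = 96100 ≡ 391
521 = 512 + 8 + 1, so 453^521 ≡ 391·381·453 ≡ 127 (mod 523)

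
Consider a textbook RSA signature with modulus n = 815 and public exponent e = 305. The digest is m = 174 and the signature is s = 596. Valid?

s^2 ≡ 596^2 = 355216 ≡ 691
s^4 ≡ 691^2 = 477481 ≡ 706
s^8 ≡ 706^2 = 498436 ≡ 471
s^16 ≡ 471^2 = 221841 ≡ 161
s^32 ≡ 161^2 = 25921 ≡ 656
s^64 ≡ 656^2 = 430336 ≡ 16
s^128 ≡ 16^2 = 256
s^256 ≡ 256^2 = 65536 ≡ 336
305 = 256 + 32 + 16 + 1, so s^305 ≡ 336·656·161·596 ≡ 731 (mod 815)
731 ≠ 174, so verification fails.

no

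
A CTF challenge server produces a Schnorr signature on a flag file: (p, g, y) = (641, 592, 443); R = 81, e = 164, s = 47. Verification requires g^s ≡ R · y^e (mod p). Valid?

g^s mod p:
Squares mod 641: 592^1≡592, 592^2≡478, 592^4≡288, 592^8≡255, 592^16≡284, 592^32≡531
47 = 32 + 8 + 4 + 2 + 1, so 592^47 ≡ 531·255·288·478·592 ≡ 389 (mod 641)
R · y^e mod p:
Squares mod 641: 443^1≡443, 443^2≡103, 443^4≡353, 443^8≡255, 443^16≡284, 443^32≡531, 443^64≡562, 443^128≡472
164 = 128 + 32 + 4, so 443^164 ≡ 472·531·353 ≡ 353 (mod 641)
81·353 = 28593 ≡ 389 (mod 641)
389 ≡ 389 (mod 641); signature holds.

yes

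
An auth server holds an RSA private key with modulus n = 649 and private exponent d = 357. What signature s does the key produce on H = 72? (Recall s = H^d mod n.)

H^2 ≡ 72^2 = 5184 ≡ 641
H^4 ≡ 641^2 = 410881 ≡ 64
H^8 ≡ 64^2 = 4096 ≡ 202
H^16 ≡ 202^2 = 40804 ≡ 566
H^32 ≡ 566^2 = 320356 ≡ 399
H^64 ≡ 399^2 = 159201 ≡ 196
H^128 ≡ 196^2 = 38416 ≡ 125
H^256 ≡ 125^2 = 15625 ≡ 49
357 = 256 + 64 + 32 + 4 + 1, so H^357 ≡ 49·196·399·64·72 ≡ 30 (mod 649)

30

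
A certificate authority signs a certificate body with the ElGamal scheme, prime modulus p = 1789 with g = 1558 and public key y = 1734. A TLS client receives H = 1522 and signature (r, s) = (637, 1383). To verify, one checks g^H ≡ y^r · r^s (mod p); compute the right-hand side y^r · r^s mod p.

769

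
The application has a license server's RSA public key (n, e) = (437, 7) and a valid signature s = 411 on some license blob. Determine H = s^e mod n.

297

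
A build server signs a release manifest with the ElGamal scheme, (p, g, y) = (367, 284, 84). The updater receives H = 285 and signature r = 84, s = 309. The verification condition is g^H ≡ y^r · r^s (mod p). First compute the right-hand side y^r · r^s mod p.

366

84^84 mod 367 = 1
84^309 mod 367 = 366
y^r · r^s ≡ 1·366 = 366 ≡ 366 (mod 367)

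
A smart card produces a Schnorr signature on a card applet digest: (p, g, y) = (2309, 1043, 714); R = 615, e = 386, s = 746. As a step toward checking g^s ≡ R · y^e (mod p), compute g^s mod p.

1651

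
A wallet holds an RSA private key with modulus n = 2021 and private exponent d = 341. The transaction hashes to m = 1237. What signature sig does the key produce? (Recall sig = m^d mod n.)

m^2 ≡ 1237^2 = 1530169 ≡ 272
m^4 ≡ 272^2 = 73984 ≡ 1228
m^8 ≡ 1228^2 = 1507984 ≡ 318
m^16 ≡ 318^2 = 101124 ≡ 74
m^32 ≡ 74^2 = 5476 ≡ 1434
m^64 ≡ 1434^2 = 2056356 ≡ 999
m^128 ≡ 999^2 = 998001 ≡ 1648
m^256 ≡ 1648^2 = 2715904 ≡ 1701
341 = 256 + 64 + 16 + 4 + 1, so m^341 ≡ 1701·999·74·1228·1237 ≡ 1308 (mod 2021)

1308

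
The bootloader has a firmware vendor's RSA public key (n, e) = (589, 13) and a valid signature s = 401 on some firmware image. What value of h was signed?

Squares mod 589: s^1≡401, s^2≡4, s^4≡16, s^8≡256
13 = 8 + 4 + 1, so s^13 ≡ 256·16·401 ≡ 364 (mod 589)

364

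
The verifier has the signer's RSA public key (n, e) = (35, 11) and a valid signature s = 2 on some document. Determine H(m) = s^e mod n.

s^2 ≡ 2^2 = 4
s^4 ≡ 4^2 = 16
s^8 ≡ 16^2 = 256 ≡ 11
11 = 8 + 2 + 1, so s^11 ≡ 11·4·2 ≡ 18 (mod 35)

18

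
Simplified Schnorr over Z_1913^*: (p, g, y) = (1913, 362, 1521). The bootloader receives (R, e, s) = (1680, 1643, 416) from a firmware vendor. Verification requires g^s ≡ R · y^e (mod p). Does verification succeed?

fails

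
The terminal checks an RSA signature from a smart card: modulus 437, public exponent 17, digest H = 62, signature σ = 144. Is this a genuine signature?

forged

σ^2 ≡ 144^2 = 20736 ≡ 197
σ^4 ≡ 197^2 = 38809 ≡ 353
σ^8 ≡ 353^2 = 124609 ≡ 64
σ^16 ≡ 64^2 = 4096 ≡ 163
17 = 16 + 1, so σ^17 ≡ 163·144 ≡ 311 (mod 437)
The recovered value 311 does not match the digest 62.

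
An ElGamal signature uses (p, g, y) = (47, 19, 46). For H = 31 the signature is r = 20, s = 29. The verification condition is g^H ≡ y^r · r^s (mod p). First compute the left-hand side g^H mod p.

19^2 = 361 ≡ 32
19^4 ≡ 32^2 = 1024 ≡ 37
19^8 ≡ 37^2 = 1369 ≡ 6
19^16 ≡ 6^2 = 36
31 = 16 + 8 + 4 + 2 + 1, so 19^31 ≡ 36·6·37·32·19 ≡ 41 (mod 47)

41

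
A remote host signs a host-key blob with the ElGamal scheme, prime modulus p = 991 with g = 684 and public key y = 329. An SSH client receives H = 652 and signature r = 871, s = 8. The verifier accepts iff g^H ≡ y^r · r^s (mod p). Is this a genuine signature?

genuine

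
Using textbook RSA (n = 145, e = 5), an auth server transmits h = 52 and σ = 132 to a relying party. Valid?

yes

σ^5 mod 145 = 52
Since 52 equals the digest 52, verification succeeds.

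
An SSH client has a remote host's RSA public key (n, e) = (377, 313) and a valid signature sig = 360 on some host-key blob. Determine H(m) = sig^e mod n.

Squares mod 377: sig^1≡360, sig^2≡289, sig^4≡204, sig^8≡146, sig^16≡204, sig^32≡146, sig^64≡204, sig^128≡146, sig^256≡204
313 = 256 + 32 + 16 + 8 + 1, so sig^313 ≡ 204·146·204·146·360 ≡ 360 (mod 377)

360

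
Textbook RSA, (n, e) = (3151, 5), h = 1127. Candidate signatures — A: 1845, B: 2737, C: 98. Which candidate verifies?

B

Candidate A: Squares mod 3151: 1845^1≡1845, 1845^2≡945, 1845^4≡1292; 5 = 4 + 1, so 1845^5 ≡ 1292·1845 ≡ 1584 (mod 3151)
Candidate B: Squares mod 3151: 2737^1≡2737, 2737^2≡1242, 2737^4≡1725; 5 = 4 + 1, so 2737^5 ≡ 1725·2737 ≡ 1127 (mod 3151)
  → matches h = 1127
Candidate C: Squares mod 3151: 98^1≡98, 98^2≡151, 98^4≡744; 5 = 4 + 1, so 98^5 ≡ 744·98 ≡ 439 (mod 3151)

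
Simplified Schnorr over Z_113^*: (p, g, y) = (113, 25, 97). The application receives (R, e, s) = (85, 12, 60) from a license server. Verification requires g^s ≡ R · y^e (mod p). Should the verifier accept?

accept

g^s mod p:
25^2 = 625 ≡ 60
25^4 ≡ 60^2 = 3600 ≡ 97
25^8 ≡ 97^2 = 9409 ≡ 30
25^16 ≡ 30^2 = 900 ≡ 109
25^32 ≡ 109^2 = 11881 ≡ 16
60 = 32 + 16 + 8 + 4, so 25^60 ≡ 16·109·30·97 ≡ 97 (mod 113)
R · y^e mod p:
97^2 = 9409 ≡ 30
97^4 ≡ 30^2 = 900 ≡ 109
97^8 ≡ 109^2 = 11881 ≡ 16
12 = 8 + 4, so 97^12 ≡ 16·109 ≡ 49 (mod 113)
85·49 = 4165 ≡ 97 (mod 113)
97 ≡ 97 (mod 113); signature holds.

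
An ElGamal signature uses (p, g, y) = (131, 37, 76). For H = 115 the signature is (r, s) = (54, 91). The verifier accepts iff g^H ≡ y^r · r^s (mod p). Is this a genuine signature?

genuine

Left side g^H mod p:
37^2 = 1369 ≡ 59
37^4 ≡ 59^2 = 3481 ≡ 75
37^8 ≡ 75^2 = 5625 ≡ 123
37^16 ≡ 123^2 = 15129 ≡ 64
37^32 ≡ 64^2 = 4096 ≡ 35
37^64 ≡ 35^2 = 1225 ≡ 46
115 = 64 + 32 + 16 + 2 + 1, so 37^115 ≡ 46·35·64·59·37 ≡ 19 (mod 131)
Right side y^r · r^s mod p:
76^2 = 5776 ≡ 12
76^4 ≡ 12^2 = 144 ≡ 13
76^8 ≡ 13^2 = 169 ≡ 38
76^16 ≡ 38^2 = 1444 ≡ 3
76^32 ≡ 3^2 = 9
54 = 32 + 16 + 4 + 2, so 76^54 ≡ 9·3·13·12 ≡ 20 (mod 131)
54^2 = 2916 ≡ 34
54^4 ≡ 34^2 = 1156 ≡ 108
54^8 ≡ 108^2 = 11664 ≡ 5
54^16 ≡ 5^2 = 25
54^32 ≡ 25^2 = 625 ≡ 101
54^64 ≡ 101^2 = 10201 ≡ 114
91 = 64 + 16 + 8 + 2 + 1, so 54^91 ≡ 114·25·5·34·54 ≡ 73 (mod 131)
20·73 = 1460 ≡ 19 (mod 131)
19 ≡ 19 (mod 131), so the signature is genuine.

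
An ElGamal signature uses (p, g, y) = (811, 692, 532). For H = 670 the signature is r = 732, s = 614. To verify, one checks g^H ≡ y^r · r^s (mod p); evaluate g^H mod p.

461

692^670 mod 811 = 461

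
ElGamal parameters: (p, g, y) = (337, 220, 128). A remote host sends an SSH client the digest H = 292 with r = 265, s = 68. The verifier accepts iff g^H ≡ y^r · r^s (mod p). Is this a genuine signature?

forged

Left side g^H mod p:
220^2 = 48400 ≡ 209
220^4 ≡ 209^2 = 43681 ≡ 208
220^8 ≡ 208^2 = 43264 ≡ 128
220^16 ≡ 128^2 = 16384 ≡ 208
220^32 ≡ 208^2 = 43264 ≡ 128
220^64 ≡ 128^2 = 16384 ≡ 208
220^128 ≡ 208^2 = 43264 ≡ 128
220^256 ≡ 128^2 = 16384 ≡ 208
292 = 256 + 32 + 4, so 220^292 ≡ 208·128·208 ≡ 208 (mod 337)
Right side y^r · r^s mod p:
128^2 = 16384 ≡ 208
128^4 ≡ 208^2 = 43264 ≡ 128
128^8 ≡ 128^2 = 16384 ≡ 208
128^16 ≡ 208^2 = 43264 ≡ 128
128^32 ≡ 128^2 = 16384 ≡ 208
128^64 ≡ 208^2 = 43264 ≡ 128
128^128 ≡ 128^2 = 16384 ≡ 208
128^256 ≡ 208^2 = 43264 ≡ 128
265 = 256 + 8 + 1, so 128^265 ≡ 128·208·128 ≡ 128 (mod 337)
265^2 = 70225 ≡ 129
265^4 ≡ 129^2 = 16641 ≡ 128
265^8 ≡ 128^2 = 16384 ≡ 208
265^16 ≡ 208^2 = 43264 ≡ 128
265^32 ≡ 128^2 = 16384 ≡ 208
265^64 ≡ 208^2 = 43264 ≡ 128
68 = 64 + 4, so 265^68 ≡ 128·128 ≡ 208 (mod 337)
128·208 = 26624 ≡ 1 (mod 337)
208 ≠ 1, so verification fails.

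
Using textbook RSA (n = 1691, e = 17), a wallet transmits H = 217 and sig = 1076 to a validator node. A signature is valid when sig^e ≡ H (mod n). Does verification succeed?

sig^2 ≡ 1076^2 = 1157776 ≡ 1132
sig^4 ≡ 1132^2 = 1281424 ≡ 1337
sig^8 ≡ 1337^2 = 1787569 ≡ 182
sig^16 ≡ 182^2 = 33124 ≡ 995
17 = 16 + 1, so sig^17 ≡ 995·1076 ≡ 217 (mod 1691)
sig^17 mod 1691 = 217 matches H.

passes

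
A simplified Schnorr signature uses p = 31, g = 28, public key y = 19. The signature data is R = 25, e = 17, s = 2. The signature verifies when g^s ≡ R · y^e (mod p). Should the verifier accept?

g^s mod p:
Squares mod 31: 28^1≡28, 28^2≡9
28^2 ≡ 9 (mod 31)
R · y^e mod p:
Squares mod 31: 19^1≡19, 19^2≡20, 19^4≡28, 19^8≡9, 19^16≡19
17 = 16 + 1, so 19^17 ≡ 19·19 ≡ 20 (mod 31)
25·20 = 500 ≡ 4 (mod 31)
9 ≠ 4; the check fails.

reject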